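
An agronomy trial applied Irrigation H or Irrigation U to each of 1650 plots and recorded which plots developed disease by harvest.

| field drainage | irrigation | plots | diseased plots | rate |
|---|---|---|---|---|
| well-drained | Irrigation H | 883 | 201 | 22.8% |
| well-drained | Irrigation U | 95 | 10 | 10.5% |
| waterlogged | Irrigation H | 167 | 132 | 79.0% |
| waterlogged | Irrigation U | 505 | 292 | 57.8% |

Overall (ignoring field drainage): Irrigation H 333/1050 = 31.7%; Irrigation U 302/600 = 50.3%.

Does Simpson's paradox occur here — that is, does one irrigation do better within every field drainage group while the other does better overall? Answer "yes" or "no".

Within each field drainage level (well-drained 22.8% vs 10.5%; waterlogged 79.0% vs 57.8%), Irrigation U has the lower rate every time. Pooled: 31.7% vs 50.3% — Irrigation H has the lower rate overall. The two comparisons disagree.

yes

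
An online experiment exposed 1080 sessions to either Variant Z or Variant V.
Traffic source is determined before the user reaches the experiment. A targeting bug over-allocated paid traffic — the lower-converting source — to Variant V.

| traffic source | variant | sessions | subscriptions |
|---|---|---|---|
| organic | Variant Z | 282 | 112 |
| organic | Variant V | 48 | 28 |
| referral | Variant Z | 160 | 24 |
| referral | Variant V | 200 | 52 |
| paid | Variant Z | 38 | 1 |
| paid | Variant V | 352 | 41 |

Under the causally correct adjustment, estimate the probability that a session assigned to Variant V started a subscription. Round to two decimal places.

Here traffic source is a common cause — it drives both which variant a case falls under and the outcome. The crude comparison mixes populations; the stratum-specific rates are the causally relevant ones.
Standardising Variant V to the population traffic source mix: 0.306·28/48 + 0.333·52/200 + 0.361·41/352 = 0.307.

0.31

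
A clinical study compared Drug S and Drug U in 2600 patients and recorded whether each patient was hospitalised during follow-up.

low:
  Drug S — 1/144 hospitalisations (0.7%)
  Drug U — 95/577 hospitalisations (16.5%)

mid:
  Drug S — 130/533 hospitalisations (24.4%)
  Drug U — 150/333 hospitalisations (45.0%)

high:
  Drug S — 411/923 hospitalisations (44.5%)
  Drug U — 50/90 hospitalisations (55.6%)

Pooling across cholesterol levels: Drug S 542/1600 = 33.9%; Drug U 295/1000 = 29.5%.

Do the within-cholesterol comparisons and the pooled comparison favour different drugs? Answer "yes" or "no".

yes

Within each cholesterol level (low 0.7% vs 16.5%; mid 24.4% vs 45.0%; high 44.5% vs 55.6%), Drug S has the lower rate every time. Pooled: 33.9% vs 29.5% — Drug U has the lower rate overall. The two comparisons disagree.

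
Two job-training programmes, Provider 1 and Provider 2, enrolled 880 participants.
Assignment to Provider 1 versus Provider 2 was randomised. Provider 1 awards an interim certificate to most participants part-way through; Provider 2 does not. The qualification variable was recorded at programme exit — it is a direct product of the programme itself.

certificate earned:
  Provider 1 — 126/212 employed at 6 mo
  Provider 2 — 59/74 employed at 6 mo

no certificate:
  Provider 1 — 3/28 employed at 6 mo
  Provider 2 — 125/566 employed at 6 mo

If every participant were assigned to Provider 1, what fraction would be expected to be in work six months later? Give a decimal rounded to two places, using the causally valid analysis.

The distribution of qualification attained during the programme is itself part of what the programme does — it is an intermediate outcome. Holding it fixed would remove that part of the effect; the total effect is the pooled difference.
So P(outcome | do(Provider 1)) is just the pooled rate for Provider 1: 129/240 = 0.537.

0.54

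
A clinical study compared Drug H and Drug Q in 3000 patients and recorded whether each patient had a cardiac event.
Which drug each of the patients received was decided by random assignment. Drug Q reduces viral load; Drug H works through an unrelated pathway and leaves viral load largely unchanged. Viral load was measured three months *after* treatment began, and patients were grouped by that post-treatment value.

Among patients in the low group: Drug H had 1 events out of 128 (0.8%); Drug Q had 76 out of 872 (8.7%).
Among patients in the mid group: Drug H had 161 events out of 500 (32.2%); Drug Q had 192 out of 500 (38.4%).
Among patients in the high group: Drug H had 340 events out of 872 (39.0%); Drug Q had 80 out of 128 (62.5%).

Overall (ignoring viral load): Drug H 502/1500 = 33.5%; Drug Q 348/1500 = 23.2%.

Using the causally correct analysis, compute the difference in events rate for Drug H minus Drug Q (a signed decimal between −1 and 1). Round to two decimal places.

+0.10

Because the drug influences viral load, viral load is a post-treatment mediator, not a confounder. Stratifying on it would bias the estimate; the causal effect is the crude pooled difference.
The causal difference is the pooled difference: 0.335 − 0.232 = +0.103.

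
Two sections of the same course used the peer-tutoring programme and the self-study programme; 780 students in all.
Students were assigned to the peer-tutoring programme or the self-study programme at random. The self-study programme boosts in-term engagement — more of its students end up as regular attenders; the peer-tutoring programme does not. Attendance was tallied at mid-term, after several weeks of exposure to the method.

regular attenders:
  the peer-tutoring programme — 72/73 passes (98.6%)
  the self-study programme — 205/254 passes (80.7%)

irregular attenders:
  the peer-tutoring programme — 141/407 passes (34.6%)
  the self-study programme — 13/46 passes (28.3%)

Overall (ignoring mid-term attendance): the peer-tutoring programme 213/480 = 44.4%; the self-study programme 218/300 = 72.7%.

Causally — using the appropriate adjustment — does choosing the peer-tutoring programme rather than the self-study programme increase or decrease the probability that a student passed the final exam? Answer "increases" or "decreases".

decreases

The stratified and pooled comparisons disagree (the peer-tutoring programme wins within each mid-term attendance; the self-study programme wins overall), so the answer turns on the causal role of mid-term attendance.
Stratifying would compare teaching methods among students the teaching methods themselves sorted into mid-term attendance groups — a form of selection on an intermediate. The unconditioned pooled rates give the total causal effect.
Pooled: the peer-tutoring programme 44.4% vs the self-study programme 72.7%; the self-study programme is higher overall.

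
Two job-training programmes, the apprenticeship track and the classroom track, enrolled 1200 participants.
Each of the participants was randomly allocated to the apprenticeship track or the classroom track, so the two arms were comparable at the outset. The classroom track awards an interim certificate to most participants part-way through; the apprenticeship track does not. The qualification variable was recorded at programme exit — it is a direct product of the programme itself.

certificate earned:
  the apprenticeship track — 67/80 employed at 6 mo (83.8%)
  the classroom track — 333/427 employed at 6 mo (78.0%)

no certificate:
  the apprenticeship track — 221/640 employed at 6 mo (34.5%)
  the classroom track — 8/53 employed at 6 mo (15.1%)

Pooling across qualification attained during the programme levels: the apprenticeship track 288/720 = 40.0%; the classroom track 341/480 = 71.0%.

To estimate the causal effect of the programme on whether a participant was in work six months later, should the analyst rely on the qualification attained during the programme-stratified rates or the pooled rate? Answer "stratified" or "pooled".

pooled

The qualification attained during the programme-specific comparison favours the apprenticeship track throughout, but the pooled figures favour the classroom track. The question is whether to condition on qualification attained during the programme.
Qualification attained during the programme is downstream of the programme. One should not condition on a consequence of treatment, so the overall rates are the right comparison.
Pooled: the apprenticeship track 40.0% vs the classroom track 71.0%; the classroom track is higher overall.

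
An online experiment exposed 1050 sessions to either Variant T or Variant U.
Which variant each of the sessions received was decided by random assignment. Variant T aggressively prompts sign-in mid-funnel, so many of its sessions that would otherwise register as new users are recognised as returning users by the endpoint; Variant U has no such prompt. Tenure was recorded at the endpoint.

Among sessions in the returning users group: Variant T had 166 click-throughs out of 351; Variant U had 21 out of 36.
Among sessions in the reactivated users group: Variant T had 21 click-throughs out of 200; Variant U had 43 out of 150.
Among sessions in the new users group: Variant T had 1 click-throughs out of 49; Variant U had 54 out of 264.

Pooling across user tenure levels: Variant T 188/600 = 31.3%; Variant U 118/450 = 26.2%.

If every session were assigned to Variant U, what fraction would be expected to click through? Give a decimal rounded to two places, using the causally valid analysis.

0.26

User tenure lies on the pathway variant → user tenure → outcome, so adjusting for it blocks the indirect effect. For the total causal effect of variant, use the unadjusted pooled rates.
So P(outcome | do(Variant U)) is just the pooled rate for Variant U: 118/450 = 0.262.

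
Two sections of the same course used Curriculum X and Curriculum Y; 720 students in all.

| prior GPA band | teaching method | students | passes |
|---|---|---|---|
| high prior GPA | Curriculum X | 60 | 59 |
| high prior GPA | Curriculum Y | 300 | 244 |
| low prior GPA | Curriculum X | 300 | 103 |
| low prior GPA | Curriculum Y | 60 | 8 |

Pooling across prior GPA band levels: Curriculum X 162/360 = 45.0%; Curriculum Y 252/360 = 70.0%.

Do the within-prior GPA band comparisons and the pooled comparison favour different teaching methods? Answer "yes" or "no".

Within each prior GPA band level (high prior GPA 98.3% vs 81.3%; low prior GPA 34.3% vs 13.3%), Curriculum X has the higher rate every time. Pooled: 45.0% vs 70.0% — Curriculum Y has the higher rate overall. The two comparisons disagree.

yes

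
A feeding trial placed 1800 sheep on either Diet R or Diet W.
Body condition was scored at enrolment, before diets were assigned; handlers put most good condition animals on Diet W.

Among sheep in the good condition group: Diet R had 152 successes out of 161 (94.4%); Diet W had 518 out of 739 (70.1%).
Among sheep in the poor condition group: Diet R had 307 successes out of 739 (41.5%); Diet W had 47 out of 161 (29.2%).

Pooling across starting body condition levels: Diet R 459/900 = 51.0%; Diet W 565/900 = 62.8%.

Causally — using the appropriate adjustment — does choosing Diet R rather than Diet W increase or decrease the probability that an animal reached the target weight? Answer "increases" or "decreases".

Since starting body condition is a pre-existing factor (not a product of the diet) and it affects the outcome on its own, it is a confounder. The stratified rates, not the pooled rate, identify the causal effect.
Within each level — good condition: 94.4% vs 70.1%; poor condition: 41.5% vs 29.2% — Diet R is higher every time.

increases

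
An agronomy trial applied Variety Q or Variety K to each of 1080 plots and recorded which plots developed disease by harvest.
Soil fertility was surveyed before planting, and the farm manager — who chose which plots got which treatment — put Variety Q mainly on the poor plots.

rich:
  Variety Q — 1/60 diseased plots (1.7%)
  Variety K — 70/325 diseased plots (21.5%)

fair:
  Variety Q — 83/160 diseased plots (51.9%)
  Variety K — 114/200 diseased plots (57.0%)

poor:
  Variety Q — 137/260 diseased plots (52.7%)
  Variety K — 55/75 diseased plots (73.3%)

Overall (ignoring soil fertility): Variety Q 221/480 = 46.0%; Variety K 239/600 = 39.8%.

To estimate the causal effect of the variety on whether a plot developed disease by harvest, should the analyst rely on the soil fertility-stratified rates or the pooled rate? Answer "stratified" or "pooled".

Soil fertility satisfies the back-door criterion: it is not a descendant of the variety, and it blocks the spurious path from variety to outcome. Adjusting for it (i.e., using the within-soil fertility rates) gives the causal effect.
Within each level — rich: 1.7% vs 21.5%; fair: 51.9% vs 57.0%; poor: 52.7% vs 73.3% — Variety Q is lower every time.

stratified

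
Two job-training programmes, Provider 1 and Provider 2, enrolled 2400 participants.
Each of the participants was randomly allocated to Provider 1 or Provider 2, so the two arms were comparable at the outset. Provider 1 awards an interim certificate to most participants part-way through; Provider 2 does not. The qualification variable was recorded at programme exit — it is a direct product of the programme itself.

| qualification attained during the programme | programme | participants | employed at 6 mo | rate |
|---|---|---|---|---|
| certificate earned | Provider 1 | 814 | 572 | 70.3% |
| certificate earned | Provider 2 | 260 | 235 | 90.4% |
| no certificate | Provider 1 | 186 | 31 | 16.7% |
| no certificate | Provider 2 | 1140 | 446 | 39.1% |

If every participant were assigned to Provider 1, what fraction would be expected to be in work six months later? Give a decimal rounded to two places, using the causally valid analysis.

The stratified and pooled comparisons disagree (Provider 2 wins within each qualification attained during the programme; Provider 1 wins overall), so the answer turns on the causal role of qualification attained during the programme.
Qualification attained during the programme here is a post-treatment variable shaped by the programme; conditioning on it would introduce bias rather than remove it. The overall comparison is the causal one.
So P(outcome | do(Provider 1)) is just the pooled rate for Provider 1: 603/1000 = 0.603.

0.60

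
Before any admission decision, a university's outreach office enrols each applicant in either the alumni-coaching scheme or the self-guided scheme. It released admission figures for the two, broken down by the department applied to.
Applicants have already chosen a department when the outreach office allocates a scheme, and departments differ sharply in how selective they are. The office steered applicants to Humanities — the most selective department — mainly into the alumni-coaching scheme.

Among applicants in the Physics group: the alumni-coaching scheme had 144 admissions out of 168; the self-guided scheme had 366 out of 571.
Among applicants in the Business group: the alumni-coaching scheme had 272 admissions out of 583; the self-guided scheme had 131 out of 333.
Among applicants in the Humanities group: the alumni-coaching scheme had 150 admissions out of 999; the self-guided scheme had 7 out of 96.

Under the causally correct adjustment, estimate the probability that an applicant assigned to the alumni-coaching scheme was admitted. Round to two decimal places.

Department satisfies the back-door criterion: it is not a descendant of the outreach scheme, and it blocks the spurious path from outreach scheme to outcome. Adjusting for it (i.e., using the within-department rates) gives the causal effect.
Standardising the alumni-coaching scheme to the population department mix: 0.269·144/168 + 0.333·272/583 + 0.398·150/999 = 0.446.

0.45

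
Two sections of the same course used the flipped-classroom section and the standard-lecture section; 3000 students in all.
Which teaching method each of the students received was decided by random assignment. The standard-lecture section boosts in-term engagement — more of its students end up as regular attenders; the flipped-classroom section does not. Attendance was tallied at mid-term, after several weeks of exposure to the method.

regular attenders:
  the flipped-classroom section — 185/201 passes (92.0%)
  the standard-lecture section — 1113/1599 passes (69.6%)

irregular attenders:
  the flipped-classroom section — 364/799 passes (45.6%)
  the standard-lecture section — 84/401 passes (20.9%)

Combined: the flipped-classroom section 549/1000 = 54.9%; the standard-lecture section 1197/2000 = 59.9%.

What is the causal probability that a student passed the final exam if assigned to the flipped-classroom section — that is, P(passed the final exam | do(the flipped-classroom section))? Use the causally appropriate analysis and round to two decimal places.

Mid-term attendance here is a post-treatment variable shaped by the teaching method; conditioning on it would introduce bias rather than remove it. The overall comparison is the causal one.
So P(outcome | do(the flipped-classroom section)) is just the pooled rate for the flipped-classroom section: 549/1000 = 0.549.

0.55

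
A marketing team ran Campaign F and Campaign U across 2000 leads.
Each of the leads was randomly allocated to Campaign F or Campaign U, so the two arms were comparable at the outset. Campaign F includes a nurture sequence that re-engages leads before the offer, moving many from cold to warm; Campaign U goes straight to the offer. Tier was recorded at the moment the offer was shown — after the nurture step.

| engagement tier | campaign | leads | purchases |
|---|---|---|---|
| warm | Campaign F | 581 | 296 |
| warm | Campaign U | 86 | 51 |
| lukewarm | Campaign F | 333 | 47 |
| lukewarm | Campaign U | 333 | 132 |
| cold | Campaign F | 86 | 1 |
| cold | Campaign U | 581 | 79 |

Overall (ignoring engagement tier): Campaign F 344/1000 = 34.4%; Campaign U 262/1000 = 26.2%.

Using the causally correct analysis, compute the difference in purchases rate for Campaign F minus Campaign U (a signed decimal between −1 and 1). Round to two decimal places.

+0.08

Because the campaign influences engagement tier, engagement tier is a post-treatment mediator, not a confounder. Stratifying on it would bias the estimate; the causal effect is the crude pooled difference.
The causal difference is the pooled difference: 0.344 − 0.262 = +0.082.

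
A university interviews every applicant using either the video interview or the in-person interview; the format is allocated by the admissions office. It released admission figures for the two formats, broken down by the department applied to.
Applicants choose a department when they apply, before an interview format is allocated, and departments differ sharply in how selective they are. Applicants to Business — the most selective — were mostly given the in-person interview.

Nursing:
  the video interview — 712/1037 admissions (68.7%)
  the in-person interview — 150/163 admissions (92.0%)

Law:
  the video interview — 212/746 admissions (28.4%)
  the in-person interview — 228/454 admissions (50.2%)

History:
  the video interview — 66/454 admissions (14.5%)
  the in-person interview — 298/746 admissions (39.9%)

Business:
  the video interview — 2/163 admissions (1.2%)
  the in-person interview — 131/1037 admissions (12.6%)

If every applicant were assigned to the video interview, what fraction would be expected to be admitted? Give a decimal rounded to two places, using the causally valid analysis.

Since department is a pre-existing factor (not a product of the interview format) and it affects the outcome on its own, it is a confounder. The stratified rates, not the pooled rate, identify the causal effect.
Standardising the video interview to the population department mix: 0.250·712/1037 + 0.250·212/746 + 0.250·66/454 + 0.250·2/163 = 0.282.

0.28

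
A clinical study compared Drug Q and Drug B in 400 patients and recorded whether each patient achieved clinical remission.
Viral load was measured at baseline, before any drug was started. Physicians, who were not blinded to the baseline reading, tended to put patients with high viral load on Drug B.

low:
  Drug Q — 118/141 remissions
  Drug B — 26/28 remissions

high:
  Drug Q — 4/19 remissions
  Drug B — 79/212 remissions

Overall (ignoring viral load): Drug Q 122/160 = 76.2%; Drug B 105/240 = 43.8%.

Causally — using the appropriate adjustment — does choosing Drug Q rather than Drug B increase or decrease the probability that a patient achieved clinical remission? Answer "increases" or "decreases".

decreases

Nothing the drug does changes viral load; the imbalance is an allocation artefact. With viral load also predicting the outcome, the pooled figure is confounded, and the within-stratum comparison is the causal one.
Within each level — low: 83.7% vs 92.9%; high: 21.1% vs 37.3% — Drug B is higher every time.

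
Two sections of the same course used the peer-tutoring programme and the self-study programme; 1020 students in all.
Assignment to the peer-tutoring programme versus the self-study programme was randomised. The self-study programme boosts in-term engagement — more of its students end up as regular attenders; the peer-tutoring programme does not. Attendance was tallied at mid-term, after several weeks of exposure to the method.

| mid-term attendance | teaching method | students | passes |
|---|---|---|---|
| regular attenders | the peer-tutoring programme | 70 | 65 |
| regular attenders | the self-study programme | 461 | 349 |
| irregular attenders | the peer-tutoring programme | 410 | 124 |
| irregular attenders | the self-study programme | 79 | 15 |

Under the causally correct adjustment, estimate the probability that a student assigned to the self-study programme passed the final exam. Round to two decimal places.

0.67

The mid-term attendance-specific comparison favours the peer-tutoring programme throughout, but the pooled figures favour the self-study programme. The question is whether to condition on mid-term attendance.
Mid-term attendance is downstream of the teaching method. One should not condition on a consequence of treatment, so the overall rates are the right comparison.
So P(outcome | do(the self-study programme)) is just the pooled rate for the self-study programme: 364/540 = 0.674.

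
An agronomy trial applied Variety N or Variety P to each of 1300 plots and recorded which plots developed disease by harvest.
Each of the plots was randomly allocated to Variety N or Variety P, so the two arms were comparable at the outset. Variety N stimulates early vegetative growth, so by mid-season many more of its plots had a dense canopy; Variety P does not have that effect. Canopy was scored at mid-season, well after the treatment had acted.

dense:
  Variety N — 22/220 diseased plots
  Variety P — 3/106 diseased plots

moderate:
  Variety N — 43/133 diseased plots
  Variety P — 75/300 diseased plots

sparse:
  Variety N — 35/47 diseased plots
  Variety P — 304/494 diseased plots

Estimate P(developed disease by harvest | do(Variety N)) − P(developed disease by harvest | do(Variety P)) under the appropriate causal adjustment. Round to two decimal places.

Mid-season canopy is downstream of the variety. One should not condition on a consequence of treatment, so the overall rates are the right comparison.
The causal difference is the pooled difference: 0.250 − 0.424 = -0.174.

-0.17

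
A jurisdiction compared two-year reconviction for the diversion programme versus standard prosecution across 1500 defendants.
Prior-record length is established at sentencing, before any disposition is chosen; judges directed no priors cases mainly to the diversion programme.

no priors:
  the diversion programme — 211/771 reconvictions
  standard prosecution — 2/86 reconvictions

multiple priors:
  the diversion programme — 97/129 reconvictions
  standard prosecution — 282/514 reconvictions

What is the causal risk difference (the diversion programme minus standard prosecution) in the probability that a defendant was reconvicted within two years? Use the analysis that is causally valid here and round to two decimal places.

+0.23

Prior-record length is set before the disposition has any effect — it is not caused by the disposition — and it independently drives the outcome. That makes it a confounder, so the causal comparison is within prior-record length levels.
Adjusting over the population distribution of prior-record length: 0.571·(0.274−0.023) + 0.429·(0.752−0.549) = +0.230.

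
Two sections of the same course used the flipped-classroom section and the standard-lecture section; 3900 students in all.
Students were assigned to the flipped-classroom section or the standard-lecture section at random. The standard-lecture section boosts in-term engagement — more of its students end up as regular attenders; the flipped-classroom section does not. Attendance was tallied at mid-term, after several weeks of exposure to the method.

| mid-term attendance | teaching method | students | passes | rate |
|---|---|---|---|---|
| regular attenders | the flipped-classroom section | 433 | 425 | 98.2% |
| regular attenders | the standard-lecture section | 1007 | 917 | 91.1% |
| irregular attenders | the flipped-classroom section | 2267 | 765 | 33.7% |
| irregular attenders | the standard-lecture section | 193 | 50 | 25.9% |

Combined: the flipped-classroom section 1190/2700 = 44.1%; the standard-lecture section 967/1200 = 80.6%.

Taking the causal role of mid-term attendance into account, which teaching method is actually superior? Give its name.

The mid-term attendance-specific comparison favours the flipped-classroom section throughout, but the pooled figures favour the standard-lecture section. The question is whether to condition on mid-term attendance.
Stratifying would compare teaching methods among students the teaching methods themselves sorted into mid-term attendance groups — a form of selection on an intermediate. The unconditioned pooled rates give the total causal effect.
Pooled: the flipped-classroom section 44.1% vs the standard-lecture section 80.6%; the standard-lecture section is higher overall.

the standard-lecture section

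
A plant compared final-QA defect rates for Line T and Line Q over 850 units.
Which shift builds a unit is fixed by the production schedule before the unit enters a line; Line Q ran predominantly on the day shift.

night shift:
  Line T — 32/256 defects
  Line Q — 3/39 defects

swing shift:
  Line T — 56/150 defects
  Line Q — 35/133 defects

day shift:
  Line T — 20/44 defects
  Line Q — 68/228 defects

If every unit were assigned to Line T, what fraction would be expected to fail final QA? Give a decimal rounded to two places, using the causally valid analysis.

Shift satisfies the back-door criterion: it is not a descendant of the line, and it blocks the spurious path from line to outcome. Adjusting for it (i.e., using the within-shift rates) gives the causal effect.
Standardising Line T to the population shift mix: 0.347·32/256 + 0.333·56/150 + 0.320·20/44 = 0.313.

0.31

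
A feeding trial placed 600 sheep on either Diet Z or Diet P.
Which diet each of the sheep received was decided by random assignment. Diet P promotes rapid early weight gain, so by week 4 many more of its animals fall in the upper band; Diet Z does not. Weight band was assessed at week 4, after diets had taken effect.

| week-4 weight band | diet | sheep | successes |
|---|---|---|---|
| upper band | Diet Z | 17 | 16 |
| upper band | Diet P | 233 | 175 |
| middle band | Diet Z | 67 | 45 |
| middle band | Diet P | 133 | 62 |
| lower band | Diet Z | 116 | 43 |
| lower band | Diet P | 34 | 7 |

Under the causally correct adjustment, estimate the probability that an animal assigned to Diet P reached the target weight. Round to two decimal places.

0.61

Week-4 weight band lies on the pathway diet → week-4 weight band → outcome, so adjusting for it blocks the indirect effect. For the total causal effect of diet, use the unadjusted pooled rates.
So P(outcome | do(Diet P)) is just the pooled rate for Diet P: 244/400 = 0.610.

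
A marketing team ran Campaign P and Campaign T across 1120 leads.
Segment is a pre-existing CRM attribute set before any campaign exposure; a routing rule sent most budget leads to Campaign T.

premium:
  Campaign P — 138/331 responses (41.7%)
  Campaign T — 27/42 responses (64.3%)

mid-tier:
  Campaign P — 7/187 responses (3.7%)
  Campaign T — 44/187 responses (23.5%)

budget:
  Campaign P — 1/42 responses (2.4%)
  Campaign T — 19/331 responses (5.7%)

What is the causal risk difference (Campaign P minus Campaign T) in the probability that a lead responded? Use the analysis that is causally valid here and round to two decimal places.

-0.15

Customer segment is set before the campaign has any effect — it is not caused by the campaign — and it independently drives the outcome. That makes it a confounder, so the causal comparison is within customer segment levels.
Adjusting over the population distribution of customer segment: 0.333·(0.417−0.643) + 0.334·(0.037−0.235) + 0.333·(0.024−0.057) = -0.153.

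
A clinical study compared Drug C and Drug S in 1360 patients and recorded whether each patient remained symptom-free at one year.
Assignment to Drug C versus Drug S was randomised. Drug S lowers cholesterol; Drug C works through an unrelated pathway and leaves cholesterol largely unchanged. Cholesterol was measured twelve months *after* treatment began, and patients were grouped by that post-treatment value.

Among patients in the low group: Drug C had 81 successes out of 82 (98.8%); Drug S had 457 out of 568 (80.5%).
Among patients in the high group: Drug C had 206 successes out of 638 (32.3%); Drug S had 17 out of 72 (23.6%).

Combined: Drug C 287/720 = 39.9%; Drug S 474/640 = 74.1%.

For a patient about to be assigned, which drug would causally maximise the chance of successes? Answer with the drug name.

The cholesterol-specific comparison favours Drug C throughout, but the pooled figures favour Drug S. The question is whether to condition on cholesterol.
Because the drug influences cholesterol, cholesterol is a post-treatment mediator, not a confounder. Stratifying on it would bias the estimate; the causal effect is the crude pooled difference.
Pooled: Drug C 39.9% vs Drug S 74.1%; Drug S is higher overall.

Drug S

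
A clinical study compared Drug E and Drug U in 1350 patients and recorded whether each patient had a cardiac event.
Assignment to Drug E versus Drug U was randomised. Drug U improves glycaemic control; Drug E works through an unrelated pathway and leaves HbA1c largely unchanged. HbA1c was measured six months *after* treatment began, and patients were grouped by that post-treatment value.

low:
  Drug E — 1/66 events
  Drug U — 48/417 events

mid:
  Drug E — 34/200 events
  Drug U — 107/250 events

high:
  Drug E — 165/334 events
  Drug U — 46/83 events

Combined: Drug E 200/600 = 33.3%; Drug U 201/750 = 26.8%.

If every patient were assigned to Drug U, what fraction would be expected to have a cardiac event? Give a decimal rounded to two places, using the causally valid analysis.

0.27

HbA1c lies on the pathway drug → HbA1c → outcome, so adjusting for it blocks the indirect effect. For the total causal effect of drug, use the unadjusted pooled rates.
So P(outcome | do(Drug U)) is just the pooled rate for Drug U: 201/750 = 0.268.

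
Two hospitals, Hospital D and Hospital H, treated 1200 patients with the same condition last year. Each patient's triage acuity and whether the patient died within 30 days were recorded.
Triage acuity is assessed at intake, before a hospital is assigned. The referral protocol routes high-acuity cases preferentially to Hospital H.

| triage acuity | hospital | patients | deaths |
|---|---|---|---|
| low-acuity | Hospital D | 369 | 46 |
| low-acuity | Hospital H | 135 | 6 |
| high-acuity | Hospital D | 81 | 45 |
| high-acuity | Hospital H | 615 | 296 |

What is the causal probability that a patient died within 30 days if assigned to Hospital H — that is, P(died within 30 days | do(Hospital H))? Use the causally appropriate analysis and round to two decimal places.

0.30

The stratified and pooled comparisons disagree (Hospital H wins within each triage acuity; Hospital D wins overall), so the answer turns on the causal role of triage acuity.
Here triage acuity is a common cause — it drives both which hospital a case falls under and the outcome. The crude comparison mixes populations; the stratum-specific rates are the causally relevant ones.
Standardising Hospital H to the population triage acuity mix: 0.420·6/135 + 0.580·296/615 = 0.298.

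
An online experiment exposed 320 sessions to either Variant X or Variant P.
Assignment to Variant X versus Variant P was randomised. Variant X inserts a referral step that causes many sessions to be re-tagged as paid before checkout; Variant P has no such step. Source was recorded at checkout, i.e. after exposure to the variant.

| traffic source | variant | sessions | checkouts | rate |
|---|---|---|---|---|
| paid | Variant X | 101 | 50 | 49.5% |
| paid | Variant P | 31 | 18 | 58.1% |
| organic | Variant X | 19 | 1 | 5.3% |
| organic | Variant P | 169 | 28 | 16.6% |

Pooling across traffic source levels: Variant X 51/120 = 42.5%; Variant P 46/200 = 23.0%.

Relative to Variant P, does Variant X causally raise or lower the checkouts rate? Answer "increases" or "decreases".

Traffic source is recorded after the variant and is itself shifted by it — it sits on the causal path from variant to outcome. Conditioning on a mediator would strip out part of the effect we want; the pooled comparison gives the total causal effect.
Pooled: Variant X 42.5% vs Variant P 23.0%; Variant X is higher overall.

increases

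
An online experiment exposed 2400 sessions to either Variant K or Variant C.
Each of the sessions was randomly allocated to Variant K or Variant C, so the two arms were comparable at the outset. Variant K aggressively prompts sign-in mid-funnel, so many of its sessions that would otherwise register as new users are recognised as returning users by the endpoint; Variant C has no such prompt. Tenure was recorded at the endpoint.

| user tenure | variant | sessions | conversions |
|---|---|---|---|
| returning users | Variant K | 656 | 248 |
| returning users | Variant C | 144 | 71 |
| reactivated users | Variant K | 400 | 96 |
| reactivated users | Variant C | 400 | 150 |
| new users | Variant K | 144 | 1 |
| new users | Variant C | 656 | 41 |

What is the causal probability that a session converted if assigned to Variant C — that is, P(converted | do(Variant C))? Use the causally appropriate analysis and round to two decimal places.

0.22

The stratified and pooled comparisons disagree (Variant C wins within each user tenure; Variant K wins overall), so the answer turns on the causal role of user tenure.
User tenure is recorded after the variant and is itself shifted by it — it sits on the causal path from variant to outcome. Conditioning on a mediator would strip out part of the effect we want; the pooled comparison gives the total causal effect.
So P(outcome | do(Variant C)) is just the pooled rate for Variant C: 262/1200 = 0.218.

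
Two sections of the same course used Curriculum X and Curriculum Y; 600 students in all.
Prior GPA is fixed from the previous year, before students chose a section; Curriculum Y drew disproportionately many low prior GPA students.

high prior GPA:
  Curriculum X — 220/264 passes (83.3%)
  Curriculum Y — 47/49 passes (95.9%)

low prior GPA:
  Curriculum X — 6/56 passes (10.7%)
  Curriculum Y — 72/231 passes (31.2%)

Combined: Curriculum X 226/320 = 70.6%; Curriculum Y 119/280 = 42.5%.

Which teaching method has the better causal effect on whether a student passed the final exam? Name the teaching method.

Curriculum Y

Here prior GPA band is a common cause — it drives both which teaching method a case falls under and the outcome. The crude comparison mixes populations; the stratum-specific rates are the causally relevant ones.
Within each level — high prior GPA: 83.3% vs 95.9%; low prior GPA: 10.7% vs 31.2% — Curriculum Y is higher every time.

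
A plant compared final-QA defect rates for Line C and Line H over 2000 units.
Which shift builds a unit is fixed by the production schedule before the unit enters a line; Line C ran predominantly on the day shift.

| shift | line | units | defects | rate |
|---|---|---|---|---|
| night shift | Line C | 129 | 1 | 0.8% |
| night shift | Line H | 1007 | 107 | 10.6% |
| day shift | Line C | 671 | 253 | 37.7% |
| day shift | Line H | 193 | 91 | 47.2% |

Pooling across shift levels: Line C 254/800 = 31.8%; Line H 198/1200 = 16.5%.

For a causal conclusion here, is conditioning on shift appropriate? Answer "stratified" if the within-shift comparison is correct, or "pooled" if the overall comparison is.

stratified

Shift differs across lines for reasons unrelated to any effect of the line itself, and it separately predicts the outcome — a classic confounder. We must compare within shift levels.
Within each level — night shift: 0.8% vs 10.6%; day shift: 37.7% vs 47.2% — Line C is lower every time.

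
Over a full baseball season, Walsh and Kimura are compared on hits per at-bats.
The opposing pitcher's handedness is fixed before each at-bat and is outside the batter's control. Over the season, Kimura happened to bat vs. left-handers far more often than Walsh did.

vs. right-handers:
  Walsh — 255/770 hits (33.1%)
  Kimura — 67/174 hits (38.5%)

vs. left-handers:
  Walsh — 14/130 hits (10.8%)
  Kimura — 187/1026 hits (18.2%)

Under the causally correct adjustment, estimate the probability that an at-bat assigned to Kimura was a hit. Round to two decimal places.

The pitcher handedness-specific comparison favours Kimura throughout, but the pooled figures favour Walsh. The question is whether to condition on pitcher handedness.
Since pitcher handedness is a pre-existing factor (not a product of the player) and it affects the outcome on its own, it is a confounder. The stratified rates, not the pooled rate, identify the causal effect.
Standardising Kimura to the population pitcher handedness mix: 0.450·67/174 + 0.550·187/1026 = 0.273.

0.27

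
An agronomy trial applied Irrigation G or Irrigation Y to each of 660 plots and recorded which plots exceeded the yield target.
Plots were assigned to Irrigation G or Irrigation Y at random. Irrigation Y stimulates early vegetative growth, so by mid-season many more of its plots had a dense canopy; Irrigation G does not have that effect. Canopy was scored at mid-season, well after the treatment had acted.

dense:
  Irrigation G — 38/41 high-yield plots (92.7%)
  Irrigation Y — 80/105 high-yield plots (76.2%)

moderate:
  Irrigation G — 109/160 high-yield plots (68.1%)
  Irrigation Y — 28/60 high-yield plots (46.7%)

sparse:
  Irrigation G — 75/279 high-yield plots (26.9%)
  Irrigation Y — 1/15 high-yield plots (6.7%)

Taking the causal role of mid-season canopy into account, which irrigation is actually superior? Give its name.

Because the irrigation influences mid-season canopy, mid-season canopy is a post-treatment mediator, not a confounder. Stratifying on it would bias the estimate; the causal effect is the crude pooled difference.
Pooled: Irrigation G 46.2% vs Irrigation Y 60.6%; Irrigation Y is higher overall.

Irrigation Y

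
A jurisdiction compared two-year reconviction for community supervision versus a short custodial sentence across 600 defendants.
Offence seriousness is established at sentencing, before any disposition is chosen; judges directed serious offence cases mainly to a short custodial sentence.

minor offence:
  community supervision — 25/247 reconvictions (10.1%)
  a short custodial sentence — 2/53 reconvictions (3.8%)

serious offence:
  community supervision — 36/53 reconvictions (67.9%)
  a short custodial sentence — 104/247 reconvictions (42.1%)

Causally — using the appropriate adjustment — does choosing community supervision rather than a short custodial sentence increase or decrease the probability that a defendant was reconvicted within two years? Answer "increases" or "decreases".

increases

a short custodial sentence is lower inside every offence seriousness stratum but community supervision is lower in aggregate. Whether to stratify depends on how offence seriousness relates to the disposition.
Offence seriousness satisfies the back-door criterion: it is not a descendant of the disposition, and it blocks the spurious path from disposition to outcome. Adjusting for it (i.e., using the within-offence seriousness rates) gives the causal effect.
Within each level — minor offence: 10.1% vs 3.8%; serious offence: 67.9% vs 42.1% — a short custodial sentence is lower every time.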